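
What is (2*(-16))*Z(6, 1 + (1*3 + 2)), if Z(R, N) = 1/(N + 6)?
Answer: -8/3 ≈ -2.6667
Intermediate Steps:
Z(R, N) = 1/(6 + N)
(2*(-16))*Z(6, 1 + (1*3 + 2)) = (2*(-16))/(6 + (1 + (1*3 + 2))) = -32/(6 + (1 + (3 + 2))) = -32/(6 + (1 + 5)) = -32/(6 + 6) = -32/12 = -32*1/12 = -8/3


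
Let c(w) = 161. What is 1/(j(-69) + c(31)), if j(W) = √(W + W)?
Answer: 7/1133 - I*√138/26059 ≈ 0.0061783 - 0.0004508*I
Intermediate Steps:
j(W) = √2*√W (j(W) = √(2*W) = √2*√W)
1/(j(-69) + c(31)) = 1/(√2*√(-69) + 161) = 1/(√2*(I*√69) + 161) = 1/(I*√138 + 161) = 1/(161 + I*√138)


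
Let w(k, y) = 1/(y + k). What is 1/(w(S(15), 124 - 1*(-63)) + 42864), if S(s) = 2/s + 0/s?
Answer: 2807/120319263 ≈ 2.3330e-5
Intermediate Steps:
S(s) = 2/s (S(s) = 2/s + 0 = 2/s)
w(k, y) = 1/(k + y)
1/(w(S(15), 124 - 1*(-63)) + 42864) = 1/(1/(2/15 + (124 - 1*(-63))) + 42864) = 1/(1/(2*(1/15) + (124 + 63)) + 42864) = 1/(1/(2/15 + 187) + 42864) = 1/(1/(2807/15) + 42864) = 1/(15/2807 + 42864) = 1/(120319263/2807) = 2807/120319263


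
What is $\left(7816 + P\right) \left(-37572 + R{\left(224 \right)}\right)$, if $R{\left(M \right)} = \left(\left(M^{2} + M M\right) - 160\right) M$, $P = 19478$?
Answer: $611533970184$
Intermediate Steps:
$R{\left(M \right)} = M \left(-160 + 2 M^{2}\right)$ ($R{\left(M \right)} = \left(\left(M^{2} + M^{2}\right) - 160\right) M = \left(2 M^{2} - 160\right) M = \left(-160 + 2 M^{2}\right) M = M \left(-160 + 2 M^{2}\right)$)
$\left(7816 + P\right) \left(-37572 + R{\left(224 \right)}\right) = \left(7816 + 19478\right) \left(-37572 + 2 \cdot 224 \left(-80 + 224^{2}\right)\right) = 27294 \left(-37572 + 2 \cdot 224 \left(-80 + 50176\right)\right) = 27294 \left(-37572 + 2 \cdot 224 \cdot 50096\right) = 27294 \left(-37572 + 22443008\right) = 27294 \cdot 22405436 = 611533970184$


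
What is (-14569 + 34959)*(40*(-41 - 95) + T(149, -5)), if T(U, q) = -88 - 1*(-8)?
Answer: -112552800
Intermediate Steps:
T(U, q) = -80 (T(U, q) = -88 + 8 = -80)
(-14569 + 34959)*(40*(-41 - 95) + T(149, -5)) = (-14569 + 34959)*(40*(-41 - 95) - 80) = 20390*(40*(-136) - 80) = 20390*(-5440 - 80) = 20390*(-5520) = -112552800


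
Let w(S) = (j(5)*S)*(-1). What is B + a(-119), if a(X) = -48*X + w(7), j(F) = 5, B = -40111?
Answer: -34434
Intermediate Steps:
w(S) = -5*S (w(S) = (5*S)*(-1) = -5*S)
a(X) = -35 - 48*X (a(X) = -48*X - 5*7 = -48*X - 35 = -35 - 48*X)
B + a(-119) = -40111 + (-35 - 48*(-119)) = -40111 + (-35 + 5712) = -40111 + 5677 = -34434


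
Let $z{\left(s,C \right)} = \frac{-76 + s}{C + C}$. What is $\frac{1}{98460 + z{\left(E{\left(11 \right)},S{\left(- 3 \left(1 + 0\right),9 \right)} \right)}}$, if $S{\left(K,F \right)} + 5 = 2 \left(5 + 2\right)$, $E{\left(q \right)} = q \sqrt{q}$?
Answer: $\frac{31899672}{3140707016285} - \frac{198 \sqrt{11}}{3140707016285} \approx 1.0157 \cdot 10^{-5}$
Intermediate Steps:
$E{\left(q \right)} = q^{\frac{3}{2}}$
$S{\left(K,F \right)} = 9$ ($S{\left(K,F \right)} = -5 + 2 \left(5 + 2\right) = -5 + 2 \cdot 7 = -5 + 14 = 9$)
$z{\left(s,C \right)} = \frac{-76 + s}{2 C}$
$\frac{1}{98460 + z{\left(E{\left(11 \right)},S{\left(- 3 \left(1 + 0\right),9 \right)} \right)}} = \frac{1}{98460 + \frac{-76 + 11^{\frac{3}{2}}}{2 \cdot 9}} = \frac{1}{98460 + \frac{1}{2} \cdot \frac{1}{9} \left(-76 + 11 \sqrt{11}\right)} = \frac{1}{98460 - \left(\frac{38}{9} - \frac{11 \sqrt{11}}{18}\right)} = \frac{1}{\frac{886102}{9} + \frac{11 \sqrt{11}}{18}}$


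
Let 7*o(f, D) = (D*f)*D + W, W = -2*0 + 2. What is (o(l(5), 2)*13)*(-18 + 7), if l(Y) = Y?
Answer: -3146/7 ≈ -449.43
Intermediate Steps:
W = 2 (W = 0 + 2 = 2)
o(f, D) = 2/7 + f*D²/7 (o(f, D) = ((D*f)*D + 2)/7 = (f*D² + 2)/7 = (2 + f*D²)/7 = 2/7 + f*D²/7)
(o(l(5), 2)*13)*(-18 + 7) = ((2/7 + (⅐)*5*2²)*13)*(-18 + 7) = ((2/7 + (⅐)*5*4)*13)*(-11) = ((2/7 + 20/7)*13)*(-11) = ((22/7)*13)*(-11) = (286/7)*(-11) = -3146/7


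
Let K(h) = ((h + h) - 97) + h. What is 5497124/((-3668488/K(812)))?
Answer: -3214443259/917122 ≈ -3504.9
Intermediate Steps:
K(h) = -97 + 3*h (K(h) = (2*h - 97) + h = (-97 + 2*h) + h = -97 + 3*h)
5497124/((-3668488/K(812))) = 5497124/((-3668488/(-97 + 3*812))) = 5497124/((-3668488/(-97 + 2436))) = 5497124/((-3668488/2339)) = 5497124/((-3668488*1/2339)) = 5497124/(-3668488/2339) = 5497124*(-2339/3668488) = -3214443259/917122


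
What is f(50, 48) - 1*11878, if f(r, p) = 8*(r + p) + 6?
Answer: -11088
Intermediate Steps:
f(r, p) = 6 + 8*p + 8*r (f(r, p) = 8*(p + r) + 6 = (8*p + 8*r) + 6 = 6 + 8*p + 8*r)
f(50, 48) - 1*11878 = (6 + 8*48 + 8*50) - 1*11878 = (6 + 384 + 400) - 11878 = 790 - 11878 = -11088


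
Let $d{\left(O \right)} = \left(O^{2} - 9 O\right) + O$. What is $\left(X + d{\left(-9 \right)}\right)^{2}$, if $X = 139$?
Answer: $85264$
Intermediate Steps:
$d{\left(O \right)} = O^{2} - 8 O$
$\left(X + d{\left(-9 \right)}\right)^{2} = \left(139 - 9 \left(-8 - 9\right)\right)^{2} = \left(139 - -153\right)^{2} = \left(139 + 153\right)^{2} = 292^{2} = 85264$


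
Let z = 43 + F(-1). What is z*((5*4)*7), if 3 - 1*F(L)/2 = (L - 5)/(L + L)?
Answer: 6020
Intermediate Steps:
F(L) = 6 - (-5 + L)/L (F(L) = 6 - 2*(L - 5)/(L + L) = 6 - 2*(-5 + L)/(2*L) = 6 - 2*(-5 + L)*1/(2*L) = 6 - (-5 + L)/L)
z = 43 (z = 43 + (5 + 5/(-1)) = 43 + (5 + 5*(-1)) = 43 + (5 - 5) = 43 + 0 = 43)
z*((5*4)*7) = 43*((5*4)*7) = 43*(20*7) = 43*140 = 6020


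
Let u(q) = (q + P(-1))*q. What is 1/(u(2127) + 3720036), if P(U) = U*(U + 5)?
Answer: 1/8235657 ≈ 1.2142e-7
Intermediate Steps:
P(U) = U*(5 + U)
u(q) = q*(-4 + q) (u(q) = (q - (5 - 1))*q = (q - 1*4)*q = (q - 4)*q = (-4 + q)*q = q*(-4 + q))
1/(u(2127) + 3720036) = 1/(2127*(-4 + 2127) + 3720036) = 1/(2127*2123 + 3720036) = 1/(4515621 + 3720036) = 1/8235657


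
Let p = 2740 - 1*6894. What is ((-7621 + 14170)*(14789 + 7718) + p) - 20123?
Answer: 147374066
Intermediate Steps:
p = -4154 (p = 2740 - 6894 = -4154)
((-7621 + 14170)*(14789 + 7718) + p) - 20123 = ((-7621 + 14170)*(14789 + 7718) - 4154) - 20123 = (6549*22507 - 4154) - 20123 = (147398343 - 4154) - 20123 = 147394189 - 20123 = 147374066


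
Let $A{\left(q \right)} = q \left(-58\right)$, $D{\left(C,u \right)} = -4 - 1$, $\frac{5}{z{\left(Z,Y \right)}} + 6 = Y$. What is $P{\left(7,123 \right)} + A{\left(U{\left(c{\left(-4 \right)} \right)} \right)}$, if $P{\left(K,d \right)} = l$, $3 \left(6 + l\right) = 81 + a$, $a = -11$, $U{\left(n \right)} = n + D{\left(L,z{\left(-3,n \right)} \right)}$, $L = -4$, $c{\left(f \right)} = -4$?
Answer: $\frac{1618}{3} \approx 539.33$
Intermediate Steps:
$z{\left(Z,Y \right)} = \frac{5}{-6 + Y}$
$D{\left(C,u \right)} = -5$ ($D{\left(C,u \right)} = -4 - 1 = -5$)
$U{\left(n \right)} = -5 + n$ ($U{\left(n \right)} = n - 5 = -5 + n$)
$A{\left(q \right)} = - 58 q$
$l = \frac{52}{3}$ ($l = -6 + \frac{81 - 11}{3} = -6 + \frac{1}{3} \cdot 70 = -6 + \frac{70}{3} = \frac{52}{3} \approx 17.333$)
$P{\left(K,d \right)} = \frac{52}{3}$
$P{\left(7,123 \right)} + A{\left(U{\left(c{\left(-4 \right)} \right)} \right)} = \frac{52}{3} - 58 \left(-5 - 4\right) = \frac{52}{3} - -522 = \frac{52}{3} + 522 = \frac{1618}{3}$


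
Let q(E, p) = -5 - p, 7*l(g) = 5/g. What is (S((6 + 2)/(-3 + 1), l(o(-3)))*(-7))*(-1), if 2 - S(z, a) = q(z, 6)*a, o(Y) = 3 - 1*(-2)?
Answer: 25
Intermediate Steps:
o(Y) = 5 (o(Y) = 3 + 2 = 5)
l(g) = 5/(7*g) (l(g) = (5/g)/7 = 5/(7*g))
S(z, a) = 2 + 11*a (S(z, a) = 2 - (-5 - 1*6)*a = 2 - (-5 - 6)*a = 2 - (-11)*a = 2 + 11*a)
(S((6 + 2)/(-3 + 1), l(o(-3)))*(-7))*(-1) = ((2 + 11*((5/7)/5))*(-7))*(-1) = ((2 + 11*((5/7)*(⅕)))*(-7))*(-1) = ((2 + 11*(⅐))*(-7))*(-1) = ((2 + 11/7)*(-7))*(-1) = ((25/7)*(-7))*(-1) = -25*(-1) = 25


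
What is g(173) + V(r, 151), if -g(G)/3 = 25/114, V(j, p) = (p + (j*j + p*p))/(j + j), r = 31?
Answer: 226786/589 ≈ 385.04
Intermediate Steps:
V(j, p) = (p + j² + p²)/(2*j) (V(j, p) = (p + (j² + p²))/((2*j)) = (p + j² + p²)*(1/(2*j)) = (p + j² + p²)/(2*j))
g(G) = -25/38 (g(G) = -75/114 = -3*25/114 = -25/38)
g(173) + V(r, 151) = -25/38 + (½)*(151 + 31² + 151²)/31 = -25/38 + (½)*(1/31)*(151 + 961 + 22801) = -25/38 + (½)*(1/31)*23913 = -25/38 + 23913/62 = 226786/589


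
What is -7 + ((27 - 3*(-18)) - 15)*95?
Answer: 6263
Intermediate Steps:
-7 + ((27 - 3*(-18)) - 15)*95 = -7 + ((27 + 54) - 15)*95 = -7 + (81 - 15)*95 = -7 + 66*95 = -7 + 6270 = 6263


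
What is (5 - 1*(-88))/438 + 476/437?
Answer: 83043/63802 ≈ 1.3016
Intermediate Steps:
(5 - 1*(-88))/438 + 476/437 = (5 + 88)*(1/438) + 476*(1/437) = 93*(1/438) + 476/437 = 31/146 + 476/437 = 83043/63802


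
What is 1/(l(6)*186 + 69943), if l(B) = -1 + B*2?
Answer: 1/71989 ≈ 1.3891e-5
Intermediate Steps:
l(B) = -1 + 2*B
1/(l(6)*186 + 69943) = 1/((-1 + 2*6)*186 + 69943) = 1/((-1 + 12)*186 + 69943) = 1/(11*186 + 69943) = 1/(2046 + 69943) = 1/71989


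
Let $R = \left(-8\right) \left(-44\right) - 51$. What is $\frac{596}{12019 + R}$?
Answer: $\frac{149}{3080} \approx 0.048377$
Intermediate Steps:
$R = 301$ ($R = 352 - 51 = 301$)
$\frac{596}{12019 + R} = \frac{596}{12019 + 301} = \frac{596}{12320} = 596 \cdot \frac{1}{12320} = \frac{149}{3080}$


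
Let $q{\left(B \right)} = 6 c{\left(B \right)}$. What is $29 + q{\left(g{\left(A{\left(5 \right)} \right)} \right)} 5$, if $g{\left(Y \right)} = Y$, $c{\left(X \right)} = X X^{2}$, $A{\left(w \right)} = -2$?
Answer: $-211$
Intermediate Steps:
$c{\left(X \right)} = X^{3}$
$q{\left(B \right)} = 6 B^{3}$
$29 + q{\left(g{\left(A{\left(5 \right)} \right)} \right)} 5 = 29 + 6 \left(-2\right)^{3} \cdot 5 = 29 + 6 \left(-8\right) 5 = 29 - 240 = -211$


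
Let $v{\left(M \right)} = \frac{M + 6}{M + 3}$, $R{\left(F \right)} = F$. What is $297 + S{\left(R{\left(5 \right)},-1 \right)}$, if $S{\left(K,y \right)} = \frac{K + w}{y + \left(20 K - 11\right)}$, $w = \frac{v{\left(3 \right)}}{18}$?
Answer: $\frac{313693}{1056} \approx 297.06$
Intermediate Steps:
$v{\left(M \right)} = \frac{6 + M}{3 + M}$
$w = \frac{1}{12}$ ($w = \frac{\frac{1}{3 + 3} \left(6 + 3\right)}{18} = \frac{1}{6} \cdot 9 \cdot \frac{1}{18} = \frac{3}{2} \cdot \frac{1}{18} = \frac{1}{12} \approx 0.083333$)
$S{\left(K,y \right)} = \frac{\frac{1}{12} + K}{-11 + y + 20 K}$ ($S{\left(K,y \right)} = \frac{K + \frac{1}{12}}{y + \left(20 K - 11\right)} = \frac{\frac{1}{12} + K}{y + \left(-11 + 20 K\right)} = \frac{\frac{1}{12} + K}{-11 + y + 20 K}$)
$297 + S{\left(R{\left(5 \right)},-1 \right)} = 297 + \frac{\frac{1}{12} + 5}{-11 - 1 + 20 \cdot 5} = 297 + \frac{1}{-11 - 1 + 100} \cdot \frac{61}{12} = 297 + \frac{1}{88} \cdot \frac{61}{12} = 297 + \frac{61}{1056} = \frac{313693}{1056}$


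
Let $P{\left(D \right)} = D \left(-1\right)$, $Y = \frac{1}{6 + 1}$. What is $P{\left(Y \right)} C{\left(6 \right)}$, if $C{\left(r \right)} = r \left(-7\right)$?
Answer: $6$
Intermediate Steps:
$C{\left(r \right)} = - 7 r$
$Y = \frac{1}{7} \approx 0.14286$
$P{\left(D \right)} = - D$
$P{\left(Y \right)} C{\left(6 \right)} = \left(-1\right) \frac{1}{7} \left(\left(-7\right) 6\right) = \left(- \frac{1}{7}\right) \left(-42\right) = 6$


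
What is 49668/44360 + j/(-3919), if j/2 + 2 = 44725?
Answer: -943293917/43461710 ≈ -21.704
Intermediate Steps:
j = 89446 (j = -4 + 2*44725 = -4 + 89450 = 89446)
49668/44360 + j/(-3919) = 49668/44360 + 89446/(-3919) = 49668*(1/44360) + 89446*(-1/3919) = 12417/11090 - 89446/3919 = -943293917/43461710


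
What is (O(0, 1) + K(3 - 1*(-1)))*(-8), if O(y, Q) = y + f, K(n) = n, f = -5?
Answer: 8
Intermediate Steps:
O(y, Q) = -5 + y (O(y, Q) = y - 5 = -5 + y)
(O(0, 1) + K(3 - 1*(-1)))*(-8) = ((-5 + 0) + (3 - 1*(-1)))*(-8) = (-5 + (3 + 1))*(-8) = (-5 + 4)*(-8) = -1*(-8) = 8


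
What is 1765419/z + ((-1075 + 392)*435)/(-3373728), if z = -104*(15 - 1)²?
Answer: -30989517311/358177456 ≈ -86.520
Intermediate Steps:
z = -20384 (z = -104*14² = -104*196 = -20384)
1765419/z + ((-1075 + 392)*435)/(-3373728) = 1765419/(-20384) + ((-1075 + 392)*435)/(-3373728) = 1765419*(-1/20384) - 683*435*(-1/3373728) = -1765419/20384 - 297105*(-1/3373728) = -1765419/20384 + 99035/1124576 = -30989517311/358177456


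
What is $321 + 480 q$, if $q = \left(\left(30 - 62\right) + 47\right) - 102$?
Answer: $-41439$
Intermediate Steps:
$q = -87$ ($q = \left(\left(30 - 62\right) + 47\right) - 102 = \left(-32 + 47\right) - 102 = 15 - 102 = -87$)
$321 + 480 q = 321 + 480 \left(-87\right) = 321 - 41760 = -41439$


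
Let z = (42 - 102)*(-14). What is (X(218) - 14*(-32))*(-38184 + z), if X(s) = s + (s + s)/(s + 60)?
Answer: -3465224448/139 ≈ -2.4930e+7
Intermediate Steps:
X(s) = s + 2*s/(60 + s) (X(s) = s + (2*s)/(60 + s) = s + 2*s/(60 + s))
z = 840 (z = -60*(-14) = 840)
(X(218) - 14*(-32))*(-38184 + z) = (218*(62 + 218)/(60 + 218) - 14*(-32))*(-38184 + 840) = (218*280/278 + 448)*(-37344) = (218*(1/278)*280 + 448)*(-37344) = (30520/139 + 448)*(-37344) = (92792/139)*(-37344) = -3465224448/139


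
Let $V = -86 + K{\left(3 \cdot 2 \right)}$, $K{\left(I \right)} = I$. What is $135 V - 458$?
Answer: $-11258$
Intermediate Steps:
$V = -80$ ($V = -86 + 3 \cdot 2 = -86 + 6 = -80$)
$135 V - 458 = 135 \left(-80\right) - 458 = -10800 - 458 = -11258$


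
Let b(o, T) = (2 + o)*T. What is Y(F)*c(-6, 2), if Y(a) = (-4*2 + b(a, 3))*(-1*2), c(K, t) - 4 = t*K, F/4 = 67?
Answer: 12832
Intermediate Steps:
F = 268 (F = 4*67 = 268)
b(o, T) = T*(2 + o)
c(K, t) = 4 + K*t (c(K, t) = 4 + t*K = 4 + K*t)
Y(a) = 4 - 6*a (Y(a) = (-4*2 + 3*(2 + a))*(-1*2) = (-8 + (6 + 3*a))*(-2) = (-2 + 3*a)*(-2) = 4 - 6*a)
Y(F)*c(-6, 2) = (4 - 6*268)*(4 - 6*2) = (4 - 1608)*(4 - 12) = -1604*(-8) = 12832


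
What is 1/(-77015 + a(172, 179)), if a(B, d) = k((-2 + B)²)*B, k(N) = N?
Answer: 1/4893785 ≈ 2.0434e-7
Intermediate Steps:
a(B, d) = B*(-2 + B)² (a(B, d) = (-2 + B)²*B = B*(-2 + B)²)
1/(-77015 + a(172, 179)) = 1/(-77015 + 172*(-2 + 172)²) = 1/(-77015 + 172*170²) = 1/(-77015 + 172*28900) = 1/(-77015 + 4970800) = 1/4893785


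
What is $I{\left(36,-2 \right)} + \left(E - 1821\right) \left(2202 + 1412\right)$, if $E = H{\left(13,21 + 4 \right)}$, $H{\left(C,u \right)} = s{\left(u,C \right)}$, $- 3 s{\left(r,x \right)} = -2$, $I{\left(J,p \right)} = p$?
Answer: $- \frac{19736060}{3} \approx -6.5787 \cdot 10^{6}$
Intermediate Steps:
$s{\left(r,x \right)} = \frac{2}{3}$ ($s{\left(r,x \right)} = \left(- \frac{1}{3}\right) \left(-2\right) = \frac{2}{3}$)
$H{\left(C,u \right)} = \frac{2}{3}$
$E = \frac{2}{3} \approx 0.66667$
$I{\left(36,-2 \right)} + \left(E - 1821\right) \left(2202 + 1412\right) = -2 + \left(\frac{2}{3} - 1821\right) \left(2202 + 1412\right) = -2 - \frac{19736054}{3} = - \frac{19736060}{3}$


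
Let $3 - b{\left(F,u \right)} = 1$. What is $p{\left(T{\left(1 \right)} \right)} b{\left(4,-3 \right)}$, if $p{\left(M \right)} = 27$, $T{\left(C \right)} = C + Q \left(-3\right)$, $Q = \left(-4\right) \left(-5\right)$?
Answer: $54$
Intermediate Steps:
$Q = 20$
$b{\left(F,u \right)} = 2$ ($b{\left(F,u \right)} = 3 - 1 = 2$)
$T{\left(C \right)} = -60 + C$ ($T{\left(C \right)} = C + 20 \left(-3\right) = C - 60 = -60 + C$)
$p{\left(T{\left(1 \right)} \right)} b{\left(4,-3 \right)} = 27 \cdot 2 = 54$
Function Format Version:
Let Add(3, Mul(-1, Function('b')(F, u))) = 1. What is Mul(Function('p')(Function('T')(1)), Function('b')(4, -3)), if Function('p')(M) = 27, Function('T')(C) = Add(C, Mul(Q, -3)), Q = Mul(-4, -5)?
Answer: 54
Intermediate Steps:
Q = 20
Function('b')(F, u) = 2 (Function('b')(F, u) = Add(3, Mul(-1, 1)) = Add(3, -1) = 2)
Function('T')(C) = Add(-60, C) (Function('T')(C) = Add(C, Mul(20, -3)) = Add(C, -60) = Add(-60, C))
Mul(Function('p')(Function('T')(1)), Function('b')(4, -3)) = Mul(27, 2) = 54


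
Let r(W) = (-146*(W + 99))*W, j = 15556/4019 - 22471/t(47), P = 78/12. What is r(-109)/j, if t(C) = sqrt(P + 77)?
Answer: 166154369029832/1631209460637549 + 5776140729949334*sqrt(334)/1631209460637549 ≈ 64.816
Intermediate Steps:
P = 13/2 (P = 78*(1/12) = 13/2 ≈ 6.5000)
t(C) = sqrt(334)/2 (t(C) = sqrt(13/2 + 77) = sqrt(167/2) = sqrt(334)/2)
j = 15556/4019 - 22471*sqrt(334)/167 ≈ -2455.2
r(W) = W*(-14454 - 146*W) (r(W) = (-146*(99 + W))*W = (-14454 - 146*W)*W = W*(-14454 - 146*W))
r(-109)/j = (-146*(-109)*(99 - 109))/(15556/4019 - 22471*sqrt(334)/167) = (-146*(-109)*(-10))/(15556/4019 - 22471*sqrt(334)/167) = -159140/(15556/4019 - 22471*sqrt(334)/167)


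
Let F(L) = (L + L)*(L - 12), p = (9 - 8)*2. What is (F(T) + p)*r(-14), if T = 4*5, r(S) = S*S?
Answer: 63112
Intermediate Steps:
p = 2 (p = 1*2 = 2)
r(S) = S²
T = 20
F(L) = 2*L*(-12 + L) (F(L) = (2*L)*(-12 + L) = 2*L*(-12 + L))
(F(T) + p)*r(-14) = (2*20*(-12 + 20) + 2)*(-14)² = (2*20*8 + 2)*196 = (320 + 2)*196 = 322*196 = 63112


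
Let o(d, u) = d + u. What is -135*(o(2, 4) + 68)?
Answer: -9990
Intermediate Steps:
-135*(o(2, 4) + 68) = -135*((2 + 4) + 68) = -135*(6 + 68) = -135*74 = -9990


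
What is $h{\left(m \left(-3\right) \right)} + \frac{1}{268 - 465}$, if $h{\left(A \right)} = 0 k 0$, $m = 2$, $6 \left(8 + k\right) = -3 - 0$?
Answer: $- \frac{1}{197} \approx -0.0050761$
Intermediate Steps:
$k = - \frac{17}{2}$ ($k = -8 + \frac{-3 - 0}{6} = -8 + \frac{-3 + 0}{6} = -8 + \frac{1}{6} \left(-3\right) = -8 - \frac{1}{2} = - \frac{17}{2} \approx -8.5$)
$h{\left(A \right)} = 0$ ($h{\left(A \right)} = 0 \left(- \frac{17}{2}\right) 0 = 0 \cdot 0 = 0$)
$h{\left(m \left(-3\right) \right)} + \frac{1}{268 - 465} = 0 + \frac{1}{268 - 465} = 0 + \frac{1}{-197} = 0 - \frac{1}{197} = - \frac{1}{197}$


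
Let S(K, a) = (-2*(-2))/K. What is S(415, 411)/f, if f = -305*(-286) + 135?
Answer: 4/36256475 ≈ 1.1033e-7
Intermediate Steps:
f = 87365 (f = 87230 + 135 = 87365)
S(K, a) = 4/K
S(415, 411)/f = (4/415)/87365 = (4*(1/415))*(1/87365) = (4/415)*(1/87365) = 4/36256475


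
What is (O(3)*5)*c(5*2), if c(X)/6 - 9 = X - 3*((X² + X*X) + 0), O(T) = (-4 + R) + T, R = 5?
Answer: -69720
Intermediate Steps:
O(T) = 1 + T (O(T) = (-4 + 5) + T = 1 + T)
c(X) = 54 - 36*X² + 6*X (c(X) = 54 + 6*(X - 3*((X² + X*X) + 0)) = 54 + 6*(X - 3*((X² + X²) + 0)) = 54 + 6*(X - 3*(2*X² + 0)) = 54 + 6*(X - 6*X²) = 54 + (-36*X² + 6*X) = 54 - 36*X² + 6*X)
(O(3)*5)*c(5*2) = ((1 + 3)*5)*(54 - 36*(5*2)² + 6*(5*2)) = (4*5)*(54 - 36*10² + 6*10) = 20*(54 - 36*100 + 60) = 20*(54 - 3600 + 60) = 20*(-3486) = -69720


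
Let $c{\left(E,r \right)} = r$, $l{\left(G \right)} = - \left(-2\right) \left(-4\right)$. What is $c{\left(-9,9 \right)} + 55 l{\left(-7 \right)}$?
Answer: $-431$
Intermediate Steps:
$l{\left(G \right)} = -8$ ($l{\left(G \right)} = \left(-1\right) 8 = -8$)
$c{\left(-9,9 \right)} + 55 l{\left(-7 \right)} = 9 + 55 \left(-8\right) = 9 - 440 = -431$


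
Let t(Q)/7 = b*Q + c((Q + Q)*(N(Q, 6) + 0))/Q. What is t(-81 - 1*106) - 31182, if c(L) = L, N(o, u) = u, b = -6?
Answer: -23244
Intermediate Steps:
t(Q) = 84 - 42*Q (t(Q) = 7*(-6*Q + ((Q + Q)*(6 + 0))/Q) = 7*(-6*Q + ((2*Q)*6)/Q) = 7*(-6*Q + (12*Q)/Q) = 7*(-6*Q + 12) = 7*(12 - 6*Q) = 84 - 42*Q)
t(-81 - 1*106) - 31182 = (84 - 42*(-81 - 1*106)) - 31182 = (84 - 42*(-81 - 106)) - 31182 = (84 - 42*(-187)) - 31182 = (84 + 7854) - 31182 = 7938 - 31182 = -23244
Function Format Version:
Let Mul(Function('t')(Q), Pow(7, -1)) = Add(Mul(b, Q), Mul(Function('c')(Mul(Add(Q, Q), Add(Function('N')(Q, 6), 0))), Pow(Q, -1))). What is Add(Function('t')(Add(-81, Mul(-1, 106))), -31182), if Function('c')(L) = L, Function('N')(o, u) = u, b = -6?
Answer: -23244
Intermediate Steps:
Function('t')(Q) = Add(84, Mul(-42, Q)) (Function('t')(Q) = Mul(7, Add(Mul(-6, Q), Mul(Mul(Add(Q, Q), Add(6, 0)), Pow(Q, -1)))) = Mul(7, Add(Mul(-6, Q), Mul(Mul(Mul(2, Q), 6), Pow(Q, -1)))) = Mul(7, Add(Mul(-6, Q), Mul(Mul(12, Q), Pow(Q, -1)))) = Mul(7, Add(Mul(-6, Q), 12)) = Mul(7, Add(12, Mul(-6, Q))) = Add(84, Mul(-42, Q)))
Add(Function('t')(Add(-81, Mul(-1, 106))), -31182) = Add(Add(84, Mul(-42, Add(-81, Mul(-1, 106)))), -31182) = Add(Add(84, Mul(-42, Add(-81, -106))), -31182) = Add(Add(84, Mul(-42, -187)), -31182) = Add(Add(84, 7854), -31182) = Add(7938, -31182) = -23244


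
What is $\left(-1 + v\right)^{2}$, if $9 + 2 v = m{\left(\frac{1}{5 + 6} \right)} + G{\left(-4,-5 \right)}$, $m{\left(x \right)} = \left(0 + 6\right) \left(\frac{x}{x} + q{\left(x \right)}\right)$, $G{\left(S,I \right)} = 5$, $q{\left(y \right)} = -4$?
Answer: $144$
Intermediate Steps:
$m{\left(x \right)} = -18$ ($m{\left(x \right)} = \left(0 + 6\right) \left(\frac{x}{x} - 4\right) = 6 \left(1 - 4\right) = 6 \left(-3\right) = -18$)
$v = -11$ ($v = - \frac{9}{2} + \frac{-18 + 5}{2} = - \frac{9}{2} + \frac{1}{2} \left(-13\right) = - \frac{9}{2} - \frac{13}{2} = -11$)
$\left(-1 + v\right)^{2} = \left(-1 - 11\right)^{2} = \left(-12\right)^{2} = 144$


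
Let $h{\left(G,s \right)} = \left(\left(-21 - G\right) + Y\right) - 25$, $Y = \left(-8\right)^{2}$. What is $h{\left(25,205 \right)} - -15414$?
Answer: $15407$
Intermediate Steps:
$Y = 64$
$h{\left(G,s \right)} = 18 - G$ ($h{\left(G,s \right)} = \left(\left(-21 - G\right) + 64\right) - 25 = \left(43 - G\right) - 25 = 18 - G$)
$h{\left(25,205 \right)} - -15414 = \left(18 - 25\right) - -15414 = \left(18 - 25\right) + 15414 = -7 + 15414 = 15407$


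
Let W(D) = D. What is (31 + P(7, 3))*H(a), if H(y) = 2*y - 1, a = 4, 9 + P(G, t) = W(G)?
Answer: 203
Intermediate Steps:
P(G, t) = -9 + G
H(y) = -1 + 2*y
(31 + P(7, 3))*H(a) = (31 + (-9 + 7))*(-1 + 2*4) = (31 - 2)*(-1 + 8) = 29*7 = 203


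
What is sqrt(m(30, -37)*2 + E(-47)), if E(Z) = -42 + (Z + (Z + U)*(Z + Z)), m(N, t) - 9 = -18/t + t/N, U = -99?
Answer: sqrt(4205005230)/555 ≈ 116.84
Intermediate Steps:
m(N, t) = 9 - 18/t + t/N (m(N, t) = 9 + (-18/t + t/N) = 9 - 18/t + t/N)
E(Z) = -42 + Z + 2*Z*(-99 + Z) (E(Z) = -42 + (Z + (Z - 99)*(Z + Z)) = -42 + (Z + (-99 + Z)*(2*Z)) = -42 + (Z + 2*Z*(-99 + Z)) = -42 + Z + 2*Z*(-99 + Z))
sqrt(m(30, -37)*2 + E(-47)) = sqrt((9 - 18/(-37) - 37/30)*2 + (-42 - 197*(-47) + 2*(-47)**2)) = sqrt((9 - 18*(-1/37) - 37*1/30)*2 + (-42 + 9259 + 2*2209)) = sqrt((9 + 18/37 - 37/30)*2 + (-42 + 9259 + 4418)) = sqrt((9161/1110)*2 + 13635) = sqrt(9161/555 + 13635) = sqrt(7576586/555) = sqrt(4205005230)/555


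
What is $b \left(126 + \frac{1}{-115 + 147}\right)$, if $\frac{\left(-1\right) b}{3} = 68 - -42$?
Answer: $- \frac{665445}{16} \approx -41590.0$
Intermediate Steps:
$b = -330$ ($b = - 3 \left(68 - -42\right) = - 3 \left(68 + 42\right) = \left(-3\right) 110 = -330$)
$b \left(126 + \frac{1}{-115 + 147}\right) = - 330 \left(126 + \frac{1}{-115 + 147}\right) = - 330 \left(126 + \frac{1}{32}\right) = \left(-330\right) \frac{4033}{32} = - \frac{665445}{16}$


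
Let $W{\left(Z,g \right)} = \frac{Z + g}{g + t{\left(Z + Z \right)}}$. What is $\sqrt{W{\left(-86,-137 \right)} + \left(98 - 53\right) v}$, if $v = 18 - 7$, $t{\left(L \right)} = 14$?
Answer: $\frac{2 \sqrt{1879071}}{123} \approx 22.289$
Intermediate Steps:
$v = 11$ ($v = 18 - 7 = 11$)
$W{\left(Z,g \right)} = \frac{Z + g}{14 + g}$ ($W{\left(Z,g \right)} = \frac{Z + g}{g + 14} = \frac{Z + g}{14 + g}$)
$\sqrt{W{\left(-86,-137 \right)} + \left(98 - 53\right) v} = \sqrt{\frac{-86 - 137}{14 - 137} + \left(98 - 53\right) 11} = \sqrt{\frac{1}{-123} \left(-223\right) + 45 \cdot 11} = \sqrt{\left(- \frac{1}{123}\right) \left(-223\right) + 495} = \sqrt{\frac{223}{123} + 495} = \sqrt{\frac{61108}{123}} = \frac{2 \sqrt{1879071}}{123}$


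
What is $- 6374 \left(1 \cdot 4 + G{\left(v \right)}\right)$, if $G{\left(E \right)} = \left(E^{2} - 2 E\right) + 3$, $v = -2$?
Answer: $-95610$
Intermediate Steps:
$G{\left(E \right)} = 3 + E^{2} - 2 E$
$- 6374 \left(1 \cdot 4 + G{\left(v \right)}\right) = - 6374 \left(1 \cdot 4 + \left(3 + \left(-2\right)^{2} - -4\right)\right) = - 6374 \left(4 + \left(3 + 4 + 4\right)\right) = - 6374 \left(4 + 11\right) = \left(-6374\right) 15 = -95610$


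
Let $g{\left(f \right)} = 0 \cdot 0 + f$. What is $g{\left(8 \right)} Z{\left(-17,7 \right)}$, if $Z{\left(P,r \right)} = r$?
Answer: $56$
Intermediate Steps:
$g{\left(f \right)} = f$ ($g{\left(f \right)} = 0 + f = f$)
$g{\left(8 \right)} Z{\left(-17,7 \right)} = 8 \cdot 7 = 56$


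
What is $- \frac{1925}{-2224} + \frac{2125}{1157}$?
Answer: $\frac{6953225}{2573168} \approx 2.7022$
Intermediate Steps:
$- \frac{1925}{-2224} + \frac{2125}{1157} = \left(-1925\right) \left(- \frac{1}{2224}\right) + 2125 \cdot \frac{1}{1157} = \frac{1925}{2224} + \frac{2125}{1157} = \frac{6953225}{2573168}$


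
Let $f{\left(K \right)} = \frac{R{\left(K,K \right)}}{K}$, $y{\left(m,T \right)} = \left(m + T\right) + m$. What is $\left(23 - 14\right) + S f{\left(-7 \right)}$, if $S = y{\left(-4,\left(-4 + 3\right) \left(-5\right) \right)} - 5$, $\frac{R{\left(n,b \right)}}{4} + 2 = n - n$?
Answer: $- \frac{1}{7} \approx -0.14286$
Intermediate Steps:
$R{\left(n,b \right)} = -8$ ($R{\left(n,b \right)} = -8 + 4 \left(n - n\right) = -8 + 4 \cdot 0 = -8 + 0 = -8$)
$y{\left(m,T \right)} = T + 2 m$ ($y{\left(m,T \right)} = \left(T + m\right) + m = T + 2 m$)
$f{\left(K \right)} = - \frac{8}{K}$
$S = -8$ ($S = \left(\left(-4 + 3\right) \left(-5\right) + 2 \left(-4\right)\right) - 5 = \left(\left(-1\right) \left(-5\right) - 8\right) - 5 = \left(5 - 8\right) - 5 = -3 - 5 = -8$)
$\left(23 - 14\right) + S f{\left(-7 \right)} = \left(23 - 14\right) - 8 \left(- \frac{8}{-7}\right) = 9 - 8 \left(\left(-8\right) \left(- \frac{1}{7}\right)\right) = 9 - \frac{64}{7} = - \frac{1}{7}$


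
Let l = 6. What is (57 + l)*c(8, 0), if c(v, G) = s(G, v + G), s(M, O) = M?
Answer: 0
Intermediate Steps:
c(v, G) = G
(57 + l)*c(8, 0) = (57 + 6)*0 = 63*0 = 0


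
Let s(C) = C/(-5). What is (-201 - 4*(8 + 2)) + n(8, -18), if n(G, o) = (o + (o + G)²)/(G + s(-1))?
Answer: -231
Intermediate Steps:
s(C) = -C/5 (s(C) = C*(-⅕) = -C/5)
n(G, o) = (o + (G + o)²)/(⅕ + G) (n(G, o) = (o + (o + G)²)/(G - ⅕*(-1)) = (o + (G + o)²)/(G + ⅕) = (o + (G + o)²)/(⅕ + G))
(-201 - 4*(8 + 2)) + n(8, -18) = (-201 - 4*(8 + 2)) + 5*(-18 + (8 - 18)²)/(1 + 5*8) = (-201 - 4*10) + 5*(-18 + (-10)²)/(1 + 40) = (-201 - 40) + 5*(-18 + 100)/41 = -241 + 5*(1/41)*82 = -241 + 10 = -231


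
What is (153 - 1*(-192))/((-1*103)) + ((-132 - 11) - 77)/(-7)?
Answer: 20245/721 ≈ 28.079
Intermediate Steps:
(153 - 1*(-192))/((-1*103)) + ((-132 - 11) - 77)/(-7) = (153 + 192)/(-103) + (-143 - 77)*(-⅐) = 345*(-1/103) - 220*(-⅐) = -345/103 + 220/7 = 20245/721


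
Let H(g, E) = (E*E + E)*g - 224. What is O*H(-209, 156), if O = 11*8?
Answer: -450476576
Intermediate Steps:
H(g, E) = -224 + g*(E + E²) (H(g, E) = (E² + E)*g - 224 = (E + E²)*g - 224 = g*(E + E²) - 224 = -224 + g*(E + E²))
O = 88
O*H(-209, 156) = 88*(-224 + 156*(-209) - 209*156²) = 88*(-224 - 32604 - 209*24336) = 88*(-224 - 32604 - 5086224) = 88*(-5119052) = -450476576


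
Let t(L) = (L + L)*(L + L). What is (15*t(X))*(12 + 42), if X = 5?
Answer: 81000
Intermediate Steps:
t(L) = 4*L² (t(L) = (2*L)*(2*L) = 4*L²)
(15*t(X))*(12 + 42) = (15*(4*5²))*(12 + 42) = (15*(4*25))*54 = (15*100)*54 = 1500*54 = 81000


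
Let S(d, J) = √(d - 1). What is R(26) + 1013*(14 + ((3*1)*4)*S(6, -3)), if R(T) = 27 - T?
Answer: 14183 + 12156*√5 ≈ 41365.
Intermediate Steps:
S(d, J) = √(-1 + d)
R(26) + 1013*(14 + ((3*1)*4)*S(6, -3)) = (27 - 1*26) + 1013*(14 + ((3*1)*4)*√(-1 + 6)) = (27 - 26) + 1013*(14 + (3*4)*√5) = 1 + 1013*(14 + 12*√5) = 1 + (14182 + 12156*√5) = 14183 + 12156*√5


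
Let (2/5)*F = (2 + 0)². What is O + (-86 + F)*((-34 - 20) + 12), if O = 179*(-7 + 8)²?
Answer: 3371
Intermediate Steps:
F = 10 (F = 5*(2 + 0)²/2 = (5/2)*2² = (5/2)*4 = 10)
O = 179 (O = 179*1² = 179*1 = 179)
O + (-86 + F)*((-34 - 20) + 12) = 179 + (-86 + 10)*((-34 - 20) + 12) = 179 - 76*(-54 + 12) = 179 - 76*(-42) = 179 + 3192 = 3371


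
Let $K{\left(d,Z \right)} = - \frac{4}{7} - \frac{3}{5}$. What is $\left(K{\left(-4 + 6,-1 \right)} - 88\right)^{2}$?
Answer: $\frac{9740641}{1225} \approx 7951.5$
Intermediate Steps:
$K{\left(d,Z \right)} = - \frac{41}{35}$ ($K{\left(d,Z \right)} = \left(-4\right) \frac{1}{7} - \frac{3}{5} = - \frac{4}{7} - \frac{3}{5} = - \frac{41}{35}$)
$\left(K{\left(-4 + 6,-1 \right)} - 88\right)^{2} = \left(- \frac{41}{35} - 88\right)^{2} = \left(- \frac{3121}{35}\right)^{2} = \frac{9740641}{1225}$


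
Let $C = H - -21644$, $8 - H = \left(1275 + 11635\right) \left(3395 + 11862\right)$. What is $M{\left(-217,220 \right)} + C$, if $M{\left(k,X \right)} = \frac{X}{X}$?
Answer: $-196946217$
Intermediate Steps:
$H = -196967862$ ($H = 8 - \left(1275 + 11635\right) \left(3395 + 11862\right) = 8 - 12910 \cdot 15257 = 8 - 196967870 = -196967862$)
$M{\left(k,X \right)} = 1$
$C = -196946218$ ($C = -196967862 - -21644 = -196967862 + 21644 = -196946218$)
$M{\left(-217,220 \right)} + C = 1 - 196946218 = -196946217$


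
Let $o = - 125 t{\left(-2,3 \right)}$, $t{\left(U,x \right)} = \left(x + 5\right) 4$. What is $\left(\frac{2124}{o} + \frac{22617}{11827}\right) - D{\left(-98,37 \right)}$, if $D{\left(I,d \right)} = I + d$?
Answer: $\frac{737783863}{11827000} \approx 62.381$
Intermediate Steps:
$t{\left(U,x \right)} = 20 + 4 x$ ($t{\left(U,x \right)} = \left(5 + x\right) 4 = 20 + 4 x$)
$o = -4000$ ($o = - 125 \left(20 + 4 \cdot 3\right) = - 125 \left(20 + 12\right) = \left(-125\right) 32 = -4000$)
$\left(\frac{2124}{o} + \frac{22617}{11827}\right) - D{\left(-98,37 \right)} = \left(\frac{2124}{-4000} + \frac{22617}{11827}\right) - \left(-98 + 37\right) = \left(2124 \left(- \frac{1}{4000}\right) + 22617 \cdot \frac{1}{11827}\right) - -61 = \left(- \frac{531}{1000} + \frac{22617}{11827}\right) + 61 = \frac{16336863}{11827000} + 61 = \frac{737783863}{11827000}$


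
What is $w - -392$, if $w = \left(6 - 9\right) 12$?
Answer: $356$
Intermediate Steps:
$w = -36$ ($w = \left(-3\right) 12 = -36$)
$w - -392 = -36 - -392 = -36 + 392 = 356$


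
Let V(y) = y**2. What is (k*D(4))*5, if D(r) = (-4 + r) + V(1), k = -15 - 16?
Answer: -155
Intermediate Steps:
k = -31
D(r) = -3 + r (D(r) = (-4 + r) + 1**2 = (-4 + r) + 1 = -3 + r)
(k*D(4))*5 = -31*(-3 + 4)*5 = -31*1*5 = -31*5 = -155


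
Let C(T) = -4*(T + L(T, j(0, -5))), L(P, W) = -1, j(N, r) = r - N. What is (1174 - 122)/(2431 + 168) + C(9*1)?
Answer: -82116/2599 ≈ -31.595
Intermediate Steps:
C(T) = 4 - 4*T (C(T) = -4*(T - 1) = -4*(-1 + T) = 4 - 4*T)
(1174 - 122)/(2431 + 168) + C(9*1) = (1174 - 122)/(2431 + 168) + (4 - 36) = 1052/2599 + (4 - 4*9) = 1052*(1/2599) + (4 - 36) = 1052/2599 - 32 = -82116/2599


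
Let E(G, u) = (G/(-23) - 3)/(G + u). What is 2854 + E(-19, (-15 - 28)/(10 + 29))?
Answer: 25732639/9016 ≈ 2854.1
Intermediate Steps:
E(G, u) = (-3 - G/23)/(G + u) (E(G, u) = (G*(-1/23) - 3)/(G + u) = (-G/23 - 3)/(G + u) = (-3 - G/23)/(G + u))
2854 + E(-19, (-15 - 28)/(10 + 29)) = 2854 + (-3 - 1/23*(-19))/(-19 + (-15 - 28)/(10 + 29)) = 2854 + (-3 + 19/23)/(-19 - 43/39) = 2854 - 50/23/(-19 - 43*1/39) = 2854 - 50/23/(-19 - 43/39) = 2854 - 50/23/(-784/39) = 2854 - 39/784*(-50/23) = 2854 + 975/9016 = 25732639/9016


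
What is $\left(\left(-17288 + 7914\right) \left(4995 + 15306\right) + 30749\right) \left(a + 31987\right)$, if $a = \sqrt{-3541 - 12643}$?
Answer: $-6086192879275 - 6469208050 i \sqrt{14} \approx -6.0862 \cdot 10^{12} - 2.4206 \cdot 10^{10} i$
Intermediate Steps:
$a = 34 i \sqrt{14}$ ($a = \sqrt{-16184} = 34 i \sqrt{14} \approx 127.22 i$)
$\left(\left(-17288 + 7914\right) \left(4995 + 15306\right) + 30749\right) \left(a + 31987\right) = \left(\left(-17288 + 7914\right) \left(4995 + 15306\right) + 30749\right) \left(34 i \sqrt{14} + 31987\right) = \left(\left(-9374\right) 20301 + 30749\right) \left(31987 + 34 i \sqrt{14}\right) = \left(-190301574 + 30749\right) \left(31987 + 34 i \sqrt{14}\right) = - 190270825 \left(31987 + 34 i \sqrt{14}\right) = -6086192879275 - 6469208050 i \sqrt{14}$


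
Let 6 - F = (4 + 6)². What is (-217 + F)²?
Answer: 96721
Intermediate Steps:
F = -94 (F = 6 - (4 + 6)² = 6 - 1*10² = 6 - 1*100 = 6 - 100 = -94)
(-217 + F)² = (-217 - 94)² = (-311)² = 96721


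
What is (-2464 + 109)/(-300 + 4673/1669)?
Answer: 3930495/496027 ≈ 7.9240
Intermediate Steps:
(-2464 + 109)/(-300 + 4673/1669) = -2355/(-300 + 4673*(1/1669)) = -2355/(-300 + 4673/1669) = -2355/(-496027/1669) = -2355*(-1669/496027) = 3930495/496027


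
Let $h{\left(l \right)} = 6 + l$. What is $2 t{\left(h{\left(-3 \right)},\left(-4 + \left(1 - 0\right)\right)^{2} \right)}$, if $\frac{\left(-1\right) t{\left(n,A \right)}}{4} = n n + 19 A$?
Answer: $-1440$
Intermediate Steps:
$t{\left(n,A \right)} = - 76 A - 4 n^{2}$ ($t{\left(n,A \right)} = - 4 \left(n n + 19 A\right) = - 4 \left(n^{2} + 19 A\right) = - 76 A - 4 n^{2}$)
$2 t{\left(h{\left(-3 \right)},\left(-4 + \left(1 - 0\right)\right)^{2} \right)} = 2 \left(- 76 \left(-4 + \left(1 - 0\right)\right)^{2} - 4 \left(6 - 3\right)^{2}\right) = 2 \left(- 76 \left(-4 + \left(1 + 0\right)\right)^{2} - 4 \cdot 3^{2}\right) = 2 \left(- 76 \left(-4 + 1\right)^{2} - 36\right) = 2 \left(- 76 \left(-3\right)^{2} - 36\right) = 2 \left(\left(-76\right) 9 - 36\right) = 2 \left(-684 - 36\right) = 2 \left(-720\right) = -1440$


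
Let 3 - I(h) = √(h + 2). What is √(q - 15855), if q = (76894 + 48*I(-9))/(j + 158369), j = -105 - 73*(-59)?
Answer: √(-419024503655357 - 7803408*I*√7)/162571 ≈ 3.102e-6 - 125.91*I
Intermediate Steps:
I(h) = 3 - √(2 + h) (I(h) = 3 - √(h + 2) = 3 - √(2 + h))
j = 4202 (j = -105 + 4307 = 4202)
q = 77038/162571 - 48*I*√7/162571 (q = (76894 + 48*(3 - √(2 - 9)))/(4202 + 158369) = (76894 + 48*(3 - √(-7)))/162571 = (76894 + 48*(3 - I*√7))*(1/162571) = (76894 + (144 - 48*I*√7))*(1/162571) = (77038 - 48*I*√7)*(1/162571) = 77038/162571 - 48*I*√7/162571 ≈ 0.47387 - 0.00078117*I)
√(q - 15855) = √((77038/162571 - 48*I*√7/162571) - 15855) = √(-2577486167/162571 - 48*I*√7/162571)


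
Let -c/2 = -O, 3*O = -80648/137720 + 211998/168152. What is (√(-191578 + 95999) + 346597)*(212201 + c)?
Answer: 159677408036543745983/2171052510 + 460700490877139*I*√95579/2171052510 ≈ 7.3548e+10 + 6.5604e+7*I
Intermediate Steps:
O = 977202629/4342105020 (O = (-80648/137720 + 211998/168152)/3 = (-80648*1/137720 + 211998*(1/168152))/3 = (-10081/17215 + 105999/84076)/3 = (⅓)*(977202629/1447368340) = 977202629/4342105020 ≈ 0.22505)
c = 977202629/2171052510 (c = -(-2)*977202629/4342105020 = -2*(-977202629/4342105020) = 977202629/2171052510 ≈ 0.45011)
(√(-191578 + 95999) + 346597)*(212201 + c) = (√(-191578 + 95999) + 346597)*(212201 + 977202629/2171052510) = (√(-95579) + 346597)*(460700490877139/2171052510) = (I*√95579 + 346597)*(460700490877139/2171052510) = (346597 + I*√95579)*(460700490877139/2171052510) = 159677408036543745983/2171052510 + 460700490877139*I*√95579/2171052510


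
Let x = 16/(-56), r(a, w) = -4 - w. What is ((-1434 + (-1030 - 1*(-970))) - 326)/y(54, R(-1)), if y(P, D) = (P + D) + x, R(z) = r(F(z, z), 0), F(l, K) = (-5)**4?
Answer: -3185/87 ≈ -36.609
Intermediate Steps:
F(l, K) = 625
x = -2/7 (x = 16*(-1/56) = -2/7 ≈ -0.28571)
R(z) = -4 (R(z) = -4 - 1*0 = -4 + 0 = -4)
y(P, D) = -2/7 + D + P (y(P, D) = (P + D) - 2/7 = (D + P) - 2/7 = -2/7 + D + P)
((-1434 + (-1030 - 1*(-970))) - 326)/y(54, R(-1)) = ((-1434 + (-1030 - 1*(-970))) - 326)/(-2/7 - 4 + 54) = ((-1434 + (-1030 + 970)) - 326)/(348/7) = ((-1434 - 60) - 326)*(7/348) = (-1494 - 326)*(7/348) = -1820*7/348 = -3185/87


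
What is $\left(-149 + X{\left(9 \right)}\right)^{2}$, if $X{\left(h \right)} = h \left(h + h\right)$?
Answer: $169$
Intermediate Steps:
$X{\left(h \right)} = 2 h^{2}$ ($X{\left(h \right)} = h 2 h = 2 h^{2}$)
$\left(-149 + X{\left(9 \right)}\right)^{2} = \left(-149 + 2 \cdot 9^{2}\right)^{2} = \left(-149 + 2 \cdot 81\right)^{2} = \left(-149 + 162\right)^{2} = 13^{2} = 169$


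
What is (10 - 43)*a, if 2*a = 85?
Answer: -2805/2 ≈ -1402.5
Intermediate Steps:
a = 85/2 (a = (½)*85 = 85/2 ≈ 42.500)
(10 - 43)*a = (10 - 43)*(85/2) = -33*85/2 = -2805/2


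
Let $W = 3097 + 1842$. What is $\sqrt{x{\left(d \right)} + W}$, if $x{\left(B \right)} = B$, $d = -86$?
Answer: $\sqrt{4853} \approx 69.663$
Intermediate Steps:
$W = 4939$
$\sqrt{x{\left(d \right)} + W} = \sqrt{-86 + 4939} = \sqrt{4853}$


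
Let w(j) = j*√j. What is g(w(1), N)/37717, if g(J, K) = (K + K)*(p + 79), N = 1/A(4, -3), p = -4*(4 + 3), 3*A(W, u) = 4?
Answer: 153/75434 ≈ 0.0020283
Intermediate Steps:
A(W, u) = 4/3 (A(W, u) = (⅓)*4 = 4/3)
p = -28 (p = -4*7 = -28)
w(j) = j^(3/2)
N = ¾ (N = 1/(4/3) = ¾ ≈ 0.75000)
g(J, K) = 102*K (g(J, K) = (K + K)*(-28 + 79) = (2*K)*51 = 102*K)
g(w(1), N)/37717 = (102*(¾))/37717 = (153/2)*(1/37717) = 153/75434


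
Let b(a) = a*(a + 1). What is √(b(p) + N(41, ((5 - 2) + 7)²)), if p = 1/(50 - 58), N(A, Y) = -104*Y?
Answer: I*√665607/8 ≈ 101.98*I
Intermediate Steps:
p = -⅛ (p = 1/(-8) = -⅛ ≈ -0.12500)
b(a) = a*(1 + a)
√(b(p) + N(41, ((5 - 2) + 7)²)) = √(-(1 - ⅛)/8 - 104*((5 - 2) + 7)²) = √(-⅛*7/8 - 104*(3 + 7)²) = √(-7/64 - 104*10²) = √(-7/64 - 104*100) = √(-7/64 - 10400) = √(-665607/64) = I*√665607/8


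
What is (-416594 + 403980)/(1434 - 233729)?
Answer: 1802/33185 ≈ 0.054302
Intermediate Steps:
(-416594 + 403980)/(1434 - 233729) = -12614/(-232295) = -12614*(-1/232295) = 1802/33185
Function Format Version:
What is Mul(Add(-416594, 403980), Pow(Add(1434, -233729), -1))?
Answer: Rational(1802, 33185) ≈ 0.054302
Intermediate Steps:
Mul(Add(-416594, 403980), Pow(Add(1434, -233729), -1)) = Mul(-12614, Pow(-232295, -1)) = Mul(-12614, Rational(-1, 232295)) = Rational(1802, 33185)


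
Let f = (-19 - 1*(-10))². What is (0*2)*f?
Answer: 0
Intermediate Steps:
f = 81 (f = (-19 + 10)² = (-9)² = 81)
(0*2)*f = (0*2)*81 = 0*81 = 0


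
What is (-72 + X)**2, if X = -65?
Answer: 18769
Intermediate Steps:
(-72 + X)**2 = (-72 - 65)**2 = (-137)**2 = 18769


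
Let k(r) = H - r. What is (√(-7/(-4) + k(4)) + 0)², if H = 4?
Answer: 7/4 ≈ 1.7500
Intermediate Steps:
k(r) = 4 - r
(√(-7/(-4) + k(4)) + 0)² = (√(-7/(-4) + (4 - 1*4)) + 0)² = (√(-7*(-¼) + (4 - 4)) + 0)² = (√(7/4 + 0) + 0)² = (√(7/4) + 0)² = (√7/2 + 0)² = (√7/2)² = 7/4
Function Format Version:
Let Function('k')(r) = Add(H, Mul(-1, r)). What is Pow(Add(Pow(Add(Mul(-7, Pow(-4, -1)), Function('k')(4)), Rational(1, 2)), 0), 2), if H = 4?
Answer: Rational(7, 4) ≈ 1.7500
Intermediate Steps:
Function('k')(r) = Add(4, Mul(-1, r))
Pow(Add(Pow(Add(Mul(-7, Pow(-4, -1)), Function('k')(4)), Rational(1, 2)), 0), 2) = Pow(Add(Pow(Add(Mul(-7, Pow(-4, -1)), Add(4, Mul(-1, 4))), Rational(1, 2)), 0), 2) = Pow(Add(Pow(Add(Mul(-7, Rational(-1, 4)), Add(4, -4)), Rational(1, 2)), 0), 2) = Pow(Add(Pow(Add(Rational(7, 4), 0), Rational(1, 2)), 0), 2) = Pow(Add(Pow(Rational(7, 4), Rational(1, 2)), 0), 2) = Pow(Add(Mul(Rational(1, 2), Pow(7, Rational(1, 2))), 0), 2) = Pow(Mul(Rational(1, 2), Pow(7, Rational(1, 2))), 2) = Rational(7, 4)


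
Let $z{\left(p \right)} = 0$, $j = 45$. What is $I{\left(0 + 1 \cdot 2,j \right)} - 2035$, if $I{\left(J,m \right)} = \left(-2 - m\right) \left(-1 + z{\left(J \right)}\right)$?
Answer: $-1988$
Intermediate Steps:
$I{\left(J,m \right)} = 2 + m$ ($I{\left(J,m \right)} = \left(-2 - m\right) \left(-1 + 0\right) = \left(-2 - m\right) \left(-1\right) = 2 + m$)
$I{\left(0 + 1 \cdot 2,j \right)} - 2035 = \left(2 + 45\right) - 2035 = 47 - 2035 = -1988$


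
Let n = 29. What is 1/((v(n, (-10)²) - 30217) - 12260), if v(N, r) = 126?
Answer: -1/42351 ≈ -2.3612e-5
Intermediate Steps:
1/((v(n, (-10)²) - 30217) - 12260) = 1/((126 - 30217) - 12260) = 1/(-30091 - 12260) = 1/(-42351) = -1/42351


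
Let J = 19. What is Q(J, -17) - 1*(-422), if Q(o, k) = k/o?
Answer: 8001/19 ≈ 421.11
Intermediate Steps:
Q(J, -17) - 1*(-422) = -17/19 - 1*(-422) = -17*1/19 + 422 = -17/19 + 422 = 8001/19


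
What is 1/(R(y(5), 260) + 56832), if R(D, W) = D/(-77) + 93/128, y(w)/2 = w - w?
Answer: 128/7274589 ≈ 1.7596e-5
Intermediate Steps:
y(w) = 0 (y(w) = 2*(w - w) = 2*0 = 0)
R(D, W) = 93/128 - D/77 (R(D, W) = D*(-1/77) + 93*(1/128) = -D/77 + 93/128 = 93/128 - D/77)
1/(R(y(5), 260) + 56832) = 1/((93/128 - 1/77*0) + 56832) = 1/((93/128 + 0) + 56832) = 1/(93/128 + 56832) = 1/(7274589/128) = 128/7274589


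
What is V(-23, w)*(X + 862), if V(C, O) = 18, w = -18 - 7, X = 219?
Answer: 19458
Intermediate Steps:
w = -25
V(-23, w)*(X + 862) = 18*(219 + 862) = 18*1081 = 19458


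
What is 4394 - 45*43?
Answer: 2459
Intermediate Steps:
4394 - 45*43 = 4394 - 1935 = 2459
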